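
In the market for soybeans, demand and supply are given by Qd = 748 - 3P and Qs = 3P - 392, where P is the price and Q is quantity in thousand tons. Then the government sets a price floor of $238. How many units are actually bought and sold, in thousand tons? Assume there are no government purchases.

34

Equilibrium: 748 - 3P = 3P - 392, so 1140 = 6P and P* = 190, Q* = 178.
The floor of 238 is above the equilibrium price 190, so it binds.
At P = 238: Qd = 748 - 3·238 = 34 and Qs = 3·238 - 392 = 322.
The quantity actually transacted is the short side, demand: 34.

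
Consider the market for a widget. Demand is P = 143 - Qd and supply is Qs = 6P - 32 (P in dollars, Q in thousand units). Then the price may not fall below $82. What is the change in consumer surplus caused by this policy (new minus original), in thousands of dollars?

-5101.5

Rearranging demand gives Qd = 143 - P. Without the control the market clears where 143 - P = 6P - 32, i.e. P* = 25 and Q* = 118.
Because the floor (82) lies above the market-clearing price, it is binding.
At P = 82: Qd = 143 - 82 = 61 and Qs = 6·82 - 32 = 460.
Consumer surplus without the control is ½ · (143 - 25) · 118 = 6962.
With the floor, consumers buy 61 units at 82, so CS = ½ · (143 - 82) · 61 = 1860.5.
Change in consumer surplus = 1860.5 - 6962 = -5101.5.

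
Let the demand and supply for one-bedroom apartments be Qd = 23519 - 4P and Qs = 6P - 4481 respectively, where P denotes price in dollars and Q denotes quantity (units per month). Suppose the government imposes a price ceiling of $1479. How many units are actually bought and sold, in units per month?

In a free market, 23519 - 4P = 6P - 4481 gives the equilibrium P* = 2800, Q* = 12319.
Since 1479 < 2800, the ceiling is binding.
At P = 1479: Qd = 23519 - 4·1479 = 17603 and Qs = 6·1479 - 4481 = 4393.
The quantity actually transacted is the short side, supply: 4393.

4393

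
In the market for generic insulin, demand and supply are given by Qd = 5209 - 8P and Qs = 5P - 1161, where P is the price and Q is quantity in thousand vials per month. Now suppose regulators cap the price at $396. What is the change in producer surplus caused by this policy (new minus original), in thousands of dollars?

Setting quantity demanded equal to quantity supplied, 5209 - 8P = 5P - 1161, gives P* = 490 and Q* = 1289.
Since 396 < 490, the ceiling is binding.
At P = 396: Qd = 5209 - 8·396 = 2041 and Qs = 5·396 - 1161 = 819.
Producer surplus without the control is ½ · (490 - 232.2) · 1289 = 166152.1.
With the ceiling, producers sell 819 units at 396, so PS = ½ · (396 - 232.2) · 819 = 67076.1.
Change in producer surplus = 67076.1 - 166152.1 = -99076.

-99076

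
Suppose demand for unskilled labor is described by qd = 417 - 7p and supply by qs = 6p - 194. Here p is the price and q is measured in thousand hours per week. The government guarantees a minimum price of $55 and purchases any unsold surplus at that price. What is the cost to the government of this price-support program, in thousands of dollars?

5720

Without the control the market clears where 417 - 7p = 6p - 194, i.e. p* = 47 and q* = 88.
Because the floor (55) lies above the market-clearing price, it is binding.
At p = 55: qd = 417 - 7·55 = 32 and qs = 6·55 - 194 = 136.
Surplus = qs - qd = 104.
Government expenditure = surplus × support price = 104 × 55 = 5720.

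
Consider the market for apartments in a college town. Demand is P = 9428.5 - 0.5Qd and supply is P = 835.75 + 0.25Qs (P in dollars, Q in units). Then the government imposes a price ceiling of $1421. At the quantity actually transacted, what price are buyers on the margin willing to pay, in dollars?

8258

Rearranging demand gives Qd = 18857 - 2P; rearranging supply gives Qs = 4P - 3343. In a free market, 18857 - 2P = 4P - 3343 gives the equilibrium P* = 3700, Q* = 11457.
Because the ceiling (1421) lies below the market-clearing price, it is binding.
At P = 1421: Qd = 18857 - 2·1421 = 16015 and Qs = 4·1421 - 3343 = 2341.
Only 2341 units reach the market. On the demand curve, the marginal buyer's willingness to pay at Q = 2341 is (18857 - 2341)/2 = 8258.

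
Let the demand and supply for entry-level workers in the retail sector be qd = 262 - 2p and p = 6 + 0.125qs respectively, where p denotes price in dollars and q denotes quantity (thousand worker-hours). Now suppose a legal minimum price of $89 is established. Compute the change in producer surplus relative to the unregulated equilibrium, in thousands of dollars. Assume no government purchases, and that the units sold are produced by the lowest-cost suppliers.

Rearranging supply gives qs = 8p - 48. Without the control the market clears where 262 - 2p = 8p - 48, i.e. p* = 31 and q* = 200.
Since 89 > 31, the floor is binding.
At p = 89: qd = 262 - 2·89 = 84 and qs = 8·89 - 48 = 664.
Producer surplus without the control is ½ · (31 - 6) · 200 = 2500.
With the floor, 84 units are sold at 89. The supply price at q = 84 is 16.5, so PS = ½ · [(89 - 6) + (89 - 16.5)] · 84 = 6531.
Change in producer surplus = 6531 - 2500 = 4031.

4031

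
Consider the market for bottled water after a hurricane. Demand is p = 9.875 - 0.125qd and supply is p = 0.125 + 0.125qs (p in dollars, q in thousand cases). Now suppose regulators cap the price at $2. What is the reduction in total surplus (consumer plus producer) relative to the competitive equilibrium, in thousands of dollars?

Rearranging demand gives qd = 79 - 8p; rearranging supply gives qs = 8p - 1. In a free market, 79 - 8p = 8p - 1 gives the equilibrium p* = 5, q* = 39.
Because the ceiling (2) lies below the market-clearing price, it is binding.
At p = 2: qd = 79 - 8·2 = 63 and qs = 8·2 - 1 = 15.
Quantity traded falls to 15. At q = 15 the demand price is (79 - 15)/8 = 8 and the supply price is (1 + 15)/8 = 2.
Deadweight loss = ½ · (8 - 2) · (39 - 15) = ½ · 6 · 24 = 72.

72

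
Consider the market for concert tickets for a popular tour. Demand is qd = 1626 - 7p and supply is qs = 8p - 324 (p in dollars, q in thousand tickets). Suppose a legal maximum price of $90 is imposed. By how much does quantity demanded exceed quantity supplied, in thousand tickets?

600

Without the control the market clears where 1626 - 7p = 8p - 324, i.e. p* = 130 and q* = 716.
Because the ceiling (90) lies below the market-clearing price, it is binding.
At p = 90: qd = 1626 - 7·90 = 996 and qs = 8·90 - 324 = 396.
Shortage = qd - qs = 996 - 396 = 600.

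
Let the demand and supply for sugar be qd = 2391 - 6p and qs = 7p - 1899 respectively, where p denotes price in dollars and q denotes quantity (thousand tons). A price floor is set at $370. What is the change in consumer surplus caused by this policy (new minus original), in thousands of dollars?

Setting quantity demanded equal to quantity supplied, 2391 - 6p = 7p - 1899, gives p* = 330 and q* = 411.
Because the floor (370) lies above the market-clearing price, it is binding.
At p = 370: qd = 2391 - 6·370 = 171 and qs = 7·370 - 1899 = 691.
Consumer surplus without the control is ½ · (398.5 - 330) · 411 = 14076.75.
With the floor, consumers buy 171 units at 370, so CS = ½ · (398.5 - 370) · 171 = 2436.75.
Change in consumer surplus = 2436.75 - 14076.75 = -11640.

-11640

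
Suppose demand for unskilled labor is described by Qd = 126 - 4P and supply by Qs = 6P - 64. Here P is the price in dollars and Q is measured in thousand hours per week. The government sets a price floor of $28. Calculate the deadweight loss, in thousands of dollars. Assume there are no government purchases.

270

In a free market, 126 - 4P = 6P - 64 gives the equilibrium P* = 19, Q* = 50.
Since 28 > 19, the floor is binding.
At P = 28: Qd = 126 - 4·28 = 14 and Qs = 6·28 - 64 = 104.
Quantity traded falls to 14. At Q = 14 the demand price is (126 - 14)/4 = 28 and the supply price is (64 + 14)/6 = 13.
Deadweight loss = ½ · (28 - 13) · (50 - 14) = ½ · 15 · 36 = 270.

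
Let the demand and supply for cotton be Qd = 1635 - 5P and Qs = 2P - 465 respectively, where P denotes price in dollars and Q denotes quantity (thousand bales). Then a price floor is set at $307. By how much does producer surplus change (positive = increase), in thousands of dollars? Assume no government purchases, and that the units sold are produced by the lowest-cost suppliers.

393.75

Setting quantity demanded equal to quantity supplied, 1635 - 5P = 2P - 465, gives P* = 300 and Q* = 135.
Since 307 > 300, the floor is binding.
At P = 307: Qd = 1635 - 5·307 = 100 and Qs = 2·307 - 465 = 149.
Producer surplus without the control is ½ · (300 - 232.5) · 135 = 4556.25.
With the floor, 100 units are sold at 307. The supply price at Q = 100 is 282.5, so PS = ½ · [(307 - 232.5) + (307 - 282.5)] · 100 = 4950.
Change in producer surplus = 4950 - 4556.25 = 393.75.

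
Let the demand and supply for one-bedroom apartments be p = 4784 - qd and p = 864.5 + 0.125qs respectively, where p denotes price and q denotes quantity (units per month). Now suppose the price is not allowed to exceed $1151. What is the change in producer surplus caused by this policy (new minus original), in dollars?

Rearranging demand gives qd = 4784 - p; rearranging supply gives qs = 8p - 6916. Equilibrium: 4784 - p = 8p - 6916, so 11700 = 9p and p* = 1300, q* = 3484.
Because the ceiling (1151) lies below the market-clearing price, it is binding.
At p = 1151: qd = 4784 - 1151 = 3633 and qs = 8·1151 - 6916 = 2292.
Producer surplus without the control is ½ · (1300 - 864.5) · 3484 = 758641.
With the ceiling, producers sell 2292 units at 1151, so PS = ½ · (1151 - 864.5) · 2292 = 328329.
Change in producer surplus = 328329 - 758641 = -430312.

-430312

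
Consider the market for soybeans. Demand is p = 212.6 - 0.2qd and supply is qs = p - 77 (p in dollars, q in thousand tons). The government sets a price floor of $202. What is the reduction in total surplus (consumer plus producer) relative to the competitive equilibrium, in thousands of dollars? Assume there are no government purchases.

Rearranging demand gives qd = 1063 - 5p. Setting quantity demanded equal to quantity supplied, 1063 - 5p = p - 77, gives p* = 190 and q* = 113.
The floor of 202 is above the equilibrium price 190, so it binds.
At p = 202: qd = 1063 - 5·202 = 53 and qs = 202 - 77 = 125.
Quantity traded falls to 53. At q = 53 the demand price is (1063 - 53)/5 = 202 and the supply price is 77 + 53 = 130.
Deadweight loss = ½ · (202 - 130) · (113 - 53) = ½ · 72 · 60 = 2160.

2160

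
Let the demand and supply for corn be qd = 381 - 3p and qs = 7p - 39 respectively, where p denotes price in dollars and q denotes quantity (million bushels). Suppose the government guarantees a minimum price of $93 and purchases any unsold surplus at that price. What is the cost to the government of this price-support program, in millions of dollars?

47430

Equilibrium: 381 - 3p = 7p - 39, so 420 = 10p and p* = 42, q* = 255.
Because the floor (93) lies above the market-clearing price, it is binding.
At p = 93: qd = 381 - 3·93 = 102 and qs = 7·93 - 39 = 612.
Surplus = qs - qd = 510.
Government expenditure = surplus × support price = 510 × 93 = 47430.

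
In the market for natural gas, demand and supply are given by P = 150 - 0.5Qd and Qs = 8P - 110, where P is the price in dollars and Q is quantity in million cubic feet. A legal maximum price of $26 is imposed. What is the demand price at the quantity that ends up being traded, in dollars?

Rearranging demand gives Qd = 300 - 2P. Equilibrium: 300 - 2P = 8P - 110, so 410 = 10P and P* = 41, Q* = 218.
Because the ceiling (26) lies below the market-clearing price, it is binding.
At P = 26: Qd = 300 - 2·26 = 248 and Qs = 8·26 - 110 = 98.
Only 98 units reach the market. On the demand curve, the marginal buyer's willingness to pay at Q = 98 is (300 - 98)/2 = 101.

101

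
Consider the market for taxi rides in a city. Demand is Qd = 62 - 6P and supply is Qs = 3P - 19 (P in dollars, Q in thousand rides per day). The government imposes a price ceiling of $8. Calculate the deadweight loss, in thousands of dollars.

In a free market, 62 - 6P = 3P - 19 gives the equilibrium P* = 9, Q* = 8.
Because the ceiling (8) lies below the market-clearing price, it is binding.
At P = 8: Qd = 62 - 6·8 = 14 and Qs = 3·8 - 19 = 5.
Quantity traded falls to 5. At Q = 5 the demand price is (62 - 5)/6 = 9.5 and the supply price is (19 + 5)/3 = 8.
Deadweight loss = ½ · (9.5 - 8) · (8 - 5) = ½ · 1.5 · 3 = 2.25.

2.25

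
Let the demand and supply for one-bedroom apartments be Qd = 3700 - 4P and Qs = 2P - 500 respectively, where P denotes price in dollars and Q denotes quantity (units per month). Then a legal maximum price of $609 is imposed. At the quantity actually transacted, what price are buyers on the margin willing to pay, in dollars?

745.5

In a free market, 3700 - 4P = 2P - 500 gives the equilibrium P* = 700, Q* = 900.
Because the ceiling (609) lies below the market-clearing price, it is binding.
At P = 609: Qd = 3700 - 4·609 = 1264 and Qs = 2·609 - 500 = 718.
Only 718 units reach the market. On the demand curve, the marginal buyer's willingness to pay at Q = 718 is (3700 - 718)/4 = 745.5.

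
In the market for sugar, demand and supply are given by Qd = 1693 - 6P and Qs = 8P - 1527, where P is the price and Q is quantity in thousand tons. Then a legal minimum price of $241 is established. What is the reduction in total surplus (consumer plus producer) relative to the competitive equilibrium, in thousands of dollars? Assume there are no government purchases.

In a free market, 1693 - 6P = 8P - 1527 gives the equilibrium P* = 230, Q* = 313.
Since 241 > 230, the floor is binding.
At P = 241: Qd = 1693 - 6·241 = 247 and Qs = 8·241 - 1527 = 401.
Quantity traded falls to 247. At Q = 247 the demand price is (1693 - 247)/6 = 241 and the supply price is (1527 + 247)/8 = 221.75.
Deadweight loss = ½ · (241 - 221.75) · (313 - 247) = ½ · 19.25 · 66 = 635.25.

635.25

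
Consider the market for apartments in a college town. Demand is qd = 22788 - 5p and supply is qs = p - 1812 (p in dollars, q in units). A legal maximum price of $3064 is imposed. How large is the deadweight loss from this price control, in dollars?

643977.6

Without the control the market clears where 22788 - 5p = p - 1812, i.e. p* = 4100 and q* = 2288.
Because the ceiling (3064) lies below the market-clearing price, it is binding.
At p = 3064: qd = 22788 - 5·3064 = 7468 and qs = 3064 - 1812 = 1252.
Quantity traded falls to 1252. At q = 1252 the demand price is (22788 - 1252)/5 = 4307.2 and the supply price is 1812 + 1252 = 3064.
Deadweight loss = ½ · (4307.2 - 3064) · (2288 - 1252) = ½ · 1243.2 · 1036 = 643977.6.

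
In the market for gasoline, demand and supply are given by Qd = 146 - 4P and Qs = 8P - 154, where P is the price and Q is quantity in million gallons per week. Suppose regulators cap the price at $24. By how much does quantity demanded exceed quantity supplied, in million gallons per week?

Without the control the market clears where 146 - 4P = 8P - 154, i.e. P* = 25 and Q* = 46.
Because the ceiling (24) lies below the market-clearing price, it is binding.
At P = 24: Qd = 146 - 4·24 = 50 and Qs = 8·24 - 154 = 38.
Shortage = Qd - Qs = 50 - 38 = 12.

12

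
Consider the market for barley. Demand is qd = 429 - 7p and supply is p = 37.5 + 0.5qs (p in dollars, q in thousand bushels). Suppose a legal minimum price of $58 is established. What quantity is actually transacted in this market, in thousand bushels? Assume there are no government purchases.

Rearranging supply gives qs = 2p - 75. Equilibrium: 429 - 7p = 2p - 75, so 504 = 9p and p* = 56, q* = 37.
Because the floor (58) lies above the market-clearing price, it is binding.
At p = 58: qd = 429 - 7·58 = 23 and qs = 2·58 - 75 = 41.
The quantity actually transacted is the short side, demand: 23.

23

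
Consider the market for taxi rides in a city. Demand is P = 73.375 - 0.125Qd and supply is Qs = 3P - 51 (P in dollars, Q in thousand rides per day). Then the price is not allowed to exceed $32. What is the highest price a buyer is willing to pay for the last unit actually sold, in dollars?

Rearranging demand gives Qd = 587 - 8P. Without the control the market clears where 587 - 8P = 3P - 51, i.e. P* = 58 and Q* = 123.
The ceiling of 32 is below the equilibrium price 58, so it binds.
At P = 32: Qd = 587 - 8·32 = 331 and Qs = 3·32 - 51 = 45.
Only 45 units reach the market. On the demand curve, the marginal buyer's willingness to pay at Q = 45 is (587 - 45)/8 = 67.75.

67.75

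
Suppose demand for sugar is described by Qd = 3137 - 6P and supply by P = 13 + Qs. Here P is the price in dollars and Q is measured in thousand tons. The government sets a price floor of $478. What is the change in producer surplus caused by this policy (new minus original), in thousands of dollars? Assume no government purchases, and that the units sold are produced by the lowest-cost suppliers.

Rearranging supply gives Qs = P - 13. In a free market, 3137 - 6P = P - 13 gives the equilibrium P* = 450, Q* = 437.
Because the floor (478) lies above the market-clearing price, it is binding.
At P = 478: Qd = 3137 - 6·478 = 269 and Qs = 478 - 13 = 465.
Producer surplus without the control is ½ · (450 - 13) · 437 = 95484.5.
With the floor, 269 units are sold at 478. The supply price at Q = 269 is 282, so PS = ½ · [(478 - 13) + (478 - 282)] · 269 = 88904.5.
Change in producer surplus = 88904.5 - 95484.5 = -6580.

-6580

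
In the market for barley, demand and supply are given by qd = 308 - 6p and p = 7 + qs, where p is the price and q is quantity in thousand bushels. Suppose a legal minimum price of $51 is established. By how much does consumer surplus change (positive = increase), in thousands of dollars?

Rearranging supply gives qs = p - 7. Setting quantity demanded equal to quantity supplied, 308 - 6p = p - 7, gives p* = 45 and q* = 38.
The floor of 51 is above the equilibrium price 45, so it binds.
At p = 51: qd = 308 - 6·51 = 2 and qs = 51 - 7 = 44.
Consumer surplus without the control is ½ · (154/3 - 45) · 38 = 361/3.
With the floor, consumers buy 2 units at 51, so CS = ½ · (154/3 - 51) · 2 = 1/3.
Change in consumer surplus = 1/3 - 361/3 = -120.

-120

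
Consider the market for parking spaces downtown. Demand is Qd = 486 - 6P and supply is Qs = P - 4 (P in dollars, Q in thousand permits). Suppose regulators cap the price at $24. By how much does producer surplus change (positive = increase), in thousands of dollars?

-1978

Without the control the market clears where 486 - 6P = P - 4, i.e. P* = 70 and Q* = 66.
Since 24 < 70, the ceiling is binding.
At P = 24: Qd = 486 - 6·24 = 342 and Qs = 24 - 4 = 20.
Producer surplus without the control is ½ · (70 - 4) · 66 = 2178.
With the ceiling, producers sell 20 units at 24, so PS = ½ · (24 - 4) · 20 = 200.
Change in producer surplus = 200 - 2178 = -1978.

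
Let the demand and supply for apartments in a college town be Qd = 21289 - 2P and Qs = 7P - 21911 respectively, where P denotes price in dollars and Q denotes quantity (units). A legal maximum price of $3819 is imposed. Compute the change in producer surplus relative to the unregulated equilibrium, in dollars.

Equilibrium: 21289 - 2P = 7P - 21911, so 43200 = 9P and P* = 4800, Q* = 11689.
The ceiling of 3819 is below the equilibrium price 4800, so it binds.
At P = 3819: Qd = 21289 - 2·3819 = 13651 and Qs = 7·3819 - 21911 = 4822.
Producer surplus without the control is ½ · (4800 - 21911/7) · 11689 = 136632721/14.
With the ceiling, producers sell 4822 units at 3819, so PS = ½ · (3819 - 21911/7) · 4822 = 11625842/7.
Change in producer surplus = 11625842/7 - 136632721/14 = -8098645.5.

-8098645.5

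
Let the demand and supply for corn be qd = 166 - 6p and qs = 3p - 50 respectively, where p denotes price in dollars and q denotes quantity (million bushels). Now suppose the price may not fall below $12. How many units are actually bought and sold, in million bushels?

22

Setting quantity demanded equal to quantity supplied, 166 - 6p = 3p - 50, gives p* = 24 and q* = 22.
The floor of 12 is below the equilibrium price 24, so it is not binding; the market clears at p* = 24, q* = 22.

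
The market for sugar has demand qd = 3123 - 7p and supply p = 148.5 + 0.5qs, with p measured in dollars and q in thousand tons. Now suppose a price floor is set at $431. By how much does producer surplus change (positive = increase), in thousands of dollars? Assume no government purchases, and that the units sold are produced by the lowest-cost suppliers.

-26456.25

Rearranging supply gives qs = 2p - 297. Setting quantity demanded equal to quantity supplied, 3123 - 7p = 2p - 297, gives p* = 380 and q* = 463.
Since 431 > 380, the floor is binding.
At p = 431: qd = 3123 - 7·431 = 106 and qs = 2·431 - 297 = 565.
Producer surplus without the control is ½ · (380 - 148.5) · 463 = 53592.25.
With the floor, 106 units are sold at 431. The supply price at q = 106 is 201.5, so PS = ½ · [(431 - 148.5) + (431 - 201.5)] · 106 = 27136.
Change in producer surplus = 27136 - 53592.25 = -26456.25.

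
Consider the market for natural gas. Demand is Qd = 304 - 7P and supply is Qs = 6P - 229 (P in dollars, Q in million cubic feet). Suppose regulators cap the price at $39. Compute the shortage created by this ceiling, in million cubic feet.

In a free market, 304 - 7P = 6P - 229 gives the equilibrium P* = 41, Q* = 17.
The ceiling of 39 is below the equilibrium price 41, so it binds.
At P = 39: Qd = 304 - 7·39 = 31 and Qs = 6·39 - 229 = 5.
Shortage = Qd - Qs = 31 - 5 = 26.

26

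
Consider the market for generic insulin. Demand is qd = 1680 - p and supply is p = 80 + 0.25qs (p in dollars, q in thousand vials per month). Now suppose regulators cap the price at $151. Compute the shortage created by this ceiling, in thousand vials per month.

1245

Rearranging supply gives qs = 4p - 320. Without the control the market clears where 1680 - p = 4p - 320, i.e. p* = 400 and q* = 1280.
Because the ceiling (151) lies below the market-clearing price, it is binding.
At p = 151: qd = 1680 - 151 = 1529 and qs = 4·151 - 320 = 284.
Shortage = qd - qs = 1529 - 284 = 1245.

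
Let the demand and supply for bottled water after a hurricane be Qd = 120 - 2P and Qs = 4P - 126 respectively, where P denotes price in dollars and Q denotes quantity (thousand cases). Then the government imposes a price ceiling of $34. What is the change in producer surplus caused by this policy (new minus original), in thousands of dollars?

-168

In a free market, 120 - 2P = 4P - 126 gives the equilibrium P* = 41, Q* = 38.
Since 34 < 41, the ceiling is binding.
At P = 34: Qd = 120 - 2·34 = 52 and Qs = 4·34 - 126 = 10.
Producer surplus without the control is ½ · (41 - 31.5) · 38 = 180.5.
With the ceiling, producers sell 10 units at 34, so PS = ½ · (34 - 31.5) · 10 = 12.5.
Change in producer surplus = 12.5 - 180.5 = -168.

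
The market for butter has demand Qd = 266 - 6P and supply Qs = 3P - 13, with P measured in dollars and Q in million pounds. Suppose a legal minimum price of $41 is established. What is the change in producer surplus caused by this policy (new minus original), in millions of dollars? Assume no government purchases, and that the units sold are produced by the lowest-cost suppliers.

-400

Without the control the market clears where 266 - 6P = 3P - 13, i.e. P* = 31 and Q* = 80.
Because the floor (41) lies above the market-clearing price, it is binding.
At P = 41: Qd = 266 - 6·41 = 20 and Qs = 3·41 - 13 = 110.
Producer surplus without the control is ½ · (31 - 13/3) · 80 = 3200/3.
With the floor, 20 units are sold at 41. The supply price at Q = 20 is 11, so PS = ½ · [(41 - 13/3) + (41 - 11)] · 20 = 2000/3.
Change in producer surplus = 2000/3 - 3200/3 = -400.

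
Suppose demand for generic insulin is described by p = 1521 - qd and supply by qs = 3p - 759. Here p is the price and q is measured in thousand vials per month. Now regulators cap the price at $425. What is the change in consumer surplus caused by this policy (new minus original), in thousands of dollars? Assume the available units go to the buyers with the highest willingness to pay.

Rearranging demand gives qd = 1521 - p. Equilibrium: 1521 - p = 3p - 759, so 2280 = 4p and p* = 570, q* = 951.
The ceiling of 425 is below the equilibrium price 570, so it binds.
At p = 425: qd = 1521 - 425 = 1096 and qs = 3·425 - 759 = 516.
Consumer surplus without the control is ½ · (1521 - 570) · 951 = 452200.5.
With the ceiling, 516 units are sold at 425 (assume they go to the highest-value buyers). The demand price at q = 516 is 1005, so CS = ½ · [(1521 - 425) + (1005 - 425)] · 516 = 432408.
Change in consumer surplus = 432408 - 452200.5 = -19792.5.

-19792.5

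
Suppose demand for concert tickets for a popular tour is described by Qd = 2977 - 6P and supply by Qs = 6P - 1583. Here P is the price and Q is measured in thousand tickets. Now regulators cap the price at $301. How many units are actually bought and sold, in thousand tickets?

Without the control the market clears where 2977 - 6P = 6P - 1583, i.e. P* = 380 and Q* = 697.
The ceiling of 301 is below the equilibrium price 380, so it binds.
At P = 301: Qd = 2977 - 6·301 = 1171 and Qs = 6·301 - 1583 = 223.
The quantity actually transacted is the short side, supply: 223.

223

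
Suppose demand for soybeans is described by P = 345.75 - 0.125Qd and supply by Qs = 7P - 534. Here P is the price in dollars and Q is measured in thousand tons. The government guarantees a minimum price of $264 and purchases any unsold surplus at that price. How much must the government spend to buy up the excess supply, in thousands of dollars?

Rearranging demand gives Qd = 2766 - 8P. In a free market, 2766 - 8P = 7P - 534 gives the equilibrium P* = 220, Q* = 1006.
Since 264 > 220, the floor is binding.
At P = 264: Qd = 2766 - 8·264 = 654 and Qs = 7·264 - 534 = 1314.
Surplus = Qs - Qd = 660.
Government expenditure = surplus × support price = 660 × 264 = 174240.

174240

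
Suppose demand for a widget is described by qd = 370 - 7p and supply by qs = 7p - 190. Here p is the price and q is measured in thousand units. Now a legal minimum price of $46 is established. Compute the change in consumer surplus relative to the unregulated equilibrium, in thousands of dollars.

In a free market, 370 - 7p = 7p - 190 gives the equilibrium p* = 40, q* = 90.
The floor of 46 is above the equilibrium price 40, so it binds.
At p = 46: qd = 370 - 7·46 = 48 and qs = 7·46 - 190 = 132.
Consumer surplus without the control is ½ · (370/7 - 40) · 90 = 4050/7.
With the floor, consumers buy 48 units at 46, so CS = ½ · (370/7 - 46) · 48 = 1152/7.
Change in consumer surplus = 1152/7 - 4050/7 = -414.

-414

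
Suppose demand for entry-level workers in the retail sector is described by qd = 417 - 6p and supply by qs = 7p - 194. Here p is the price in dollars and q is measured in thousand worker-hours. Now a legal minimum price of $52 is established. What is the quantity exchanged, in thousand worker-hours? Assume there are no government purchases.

105

In a free market, 417 - 6p = 7p - 194 gives the equilibrium p* = 47, q* = 135.
Since 52 > 47, the floor is binding.
At p = 52: qd = 417 - 6·52 = 105 and qs = 7·52 - 194 = 170.
The quantity actually transacted is the short side, demand: 105.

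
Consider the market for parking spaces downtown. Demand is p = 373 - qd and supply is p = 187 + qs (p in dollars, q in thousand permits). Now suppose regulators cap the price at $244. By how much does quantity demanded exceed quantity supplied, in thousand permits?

72

Rearranging demand gives qd = 373 - p; rearranging supply gives qs = p - 187. In a free market, 373 - p = p - 187 gives the equilibrium p* = 280, q* = 93.
The ceiling of 244 is below the equilibrium price 280, so it binds.
At p = 244: qd = 373 - 244 = 129 and qs = 244 - 187 = 57.
Shortage = qd - qs = 129 - 57 = 72.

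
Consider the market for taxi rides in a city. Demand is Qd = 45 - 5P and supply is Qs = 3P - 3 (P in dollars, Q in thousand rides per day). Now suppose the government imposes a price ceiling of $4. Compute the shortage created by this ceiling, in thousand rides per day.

16

Without the control the market clears where 45 - 5P = 3P - 3, i.e. P* = 6 and Q* = 15.
The ceiling of 4 is below the equilibrium price 6, so it binds.
At P = 4: Qd = 45 - 5·4 = 25 and Qs = 3·4 - 3 = 9.
Shortage = Qd - Qs = 25 - 9 = 16.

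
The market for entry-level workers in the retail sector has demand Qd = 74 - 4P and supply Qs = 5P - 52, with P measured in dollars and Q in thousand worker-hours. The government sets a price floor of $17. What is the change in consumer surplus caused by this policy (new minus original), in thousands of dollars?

-36

Without the control the market clears where 74 - 4P = 5P - 52, i.e. P* = 14 and Q* = 18.
Because the floor (17) lies above the market-clearing price, it is binding.
At P = 17: Qd = 74 - 4·17 = 6 and Qs = 5·17 - 52 = 33.
Consumer surplus without the control is ½ · (18.5 - 14) · 18 = 40.5.
With the floor, consumers buy 6 units at 17, so CS = ½ · (18.5 - 17) · 6 = 4.5.
Change in consumer surplus = 4.5 - 40.5 = -36.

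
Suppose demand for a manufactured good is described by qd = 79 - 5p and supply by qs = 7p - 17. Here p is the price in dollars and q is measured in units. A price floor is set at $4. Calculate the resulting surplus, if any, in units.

0

Setting quantity demanded equal to quantity supplied, 79 - 5p = 7p - 17, gives p* = 8 and q* = 39.
The floor of 4 is below the equilibrium price 8, so it is not binding; the market clears at p* = 8, q* = 39.
Since the control does not bind, there is no surplus.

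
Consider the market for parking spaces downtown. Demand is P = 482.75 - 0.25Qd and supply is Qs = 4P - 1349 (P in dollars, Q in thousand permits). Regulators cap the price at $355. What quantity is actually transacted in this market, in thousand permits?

Rearranging demand gives Qd = 1931 - 4P. In a free market, 1931 - 4P = 4P - 1349 gives the equilibrium P* = 410, Q* = 291.
The ceiling of 355 is below the equilibrium price 410, so it binds.
At P = 355: Qd = 1931 - 4·355 = 511 and Qs = 4·355 - 1349 = 71.
The quantity actually transacted is the short side, supply: 71.

71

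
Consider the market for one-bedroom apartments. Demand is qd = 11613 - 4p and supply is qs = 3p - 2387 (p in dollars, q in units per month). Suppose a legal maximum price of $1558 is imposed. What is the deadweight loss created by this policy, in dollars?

In a free market, 11613 - 4p = 3p - 2387 gives the equilibrium p* = 2000, q* = 3613.
Because the ceiling (1558) lies below the market-clearing price, it is binding.
At p = 1558: qd = 11613 - 4·1558 = 5381 and qs = 3·1558 - 2387 = 2287.
Quantity traded falls to 2287. At q = 2287 the demand price is (11613 - 2287)/4 = 2331.5 and the supply price is (2387 + 2287)/3 = 1558.
Deadweight loss = ½ · (2331.5 - 1558) · (3613 - 2287) = ½ · 773.5 · 1326 = 512830.5.

512830.5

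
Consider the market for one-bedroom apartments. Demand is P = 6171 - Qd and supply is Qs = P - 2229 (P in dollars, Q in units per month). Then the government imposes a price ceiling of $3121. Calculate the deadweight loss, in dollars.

1164241

Rearranging demand gives Qd = 6171 - P. Setting quantity demanded equal to quantity supplied, 6171 - P = P - 2229, gives P* = 4200 and Q* = 1971.
Because the ceiling (3121) lies below the market-clearing price, it is binding.
At P = 3121: Qd = 6171 - 3121 = 3050 and Qs = 3121 - 2229 = 892.
Quantity traded falls to 892. At Q = 892 the demand price is 6171 - 892 = 5279 and the supply price is 2229 + 892 = 3121.
Deadweight loss = ½ · (5279 - 3121) · (1971 - 892) = ½ · 2158 · 1079 = 1164241.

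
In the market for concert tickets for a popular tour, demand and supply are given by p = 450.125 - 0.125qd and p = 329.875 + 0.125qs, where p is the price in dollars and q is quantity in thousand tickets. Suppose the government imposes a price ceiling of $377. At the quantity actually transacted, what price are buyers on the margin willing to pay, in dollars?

Rearranging demand gives qd = 3601 - 8p; rearranging supply gives qs = 8p - 2639. Without the control the market clears where 3601 - 8p = 8p - 2639, i.e. p* = 390 and q* = 481.
The ceiling of 377 is below the equilibrium price 390, so it binds.
At p = 377: qd = 3601 - 8·377 = 585 and qs = 8·377 - 2639 = 377.
Only 377 units reach the market. On the demand curve, the marginal buyer's willingness to pay at q = 377 is (3601 - 377)/8 = 403.

403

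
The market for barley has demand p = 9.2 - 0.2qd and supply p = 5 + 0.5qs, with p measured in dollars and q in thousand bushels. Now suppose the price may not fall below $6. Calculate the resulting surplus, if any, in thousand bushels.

0

Rearranging demand gives qd = 46 - 5p; rearranging supply gives qs = 2p - 10. Without the control the market clears where 46 - 5p = 2p - 10, i.e. p* = 8 and q* = 6.
Since 6 is below p* = 8, the floor does not bind and the free-market outcome prevails.
Since the control does not bind, there is no surplus.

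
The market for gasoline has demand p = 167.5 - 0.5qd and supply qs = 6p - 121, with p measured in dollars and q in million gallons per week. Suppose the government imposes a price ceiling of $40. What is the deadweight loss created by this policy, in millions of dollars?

3468

Rearranging demand gives qd = 335 - 2p. Setting quantity demanded equal to quantity supplied, 335 - 2p = 6p - 121, gives p* = 57 and q* = 221.
Since 40 < 57, the ceiling is binding.
At p = 40: qd = 335 - 2·40 = 255 and qs = 6·40 - 121 = 119.
Quantity traded falls to 119. At q = 119 the demand price is (335 - 119)/2 = 108 and the supply price is (121 + 119)/6 = 40.
Deadweight loss = ½ · (108 - 40) · (221 - 119) = ½ · 68 · 102 = 3468.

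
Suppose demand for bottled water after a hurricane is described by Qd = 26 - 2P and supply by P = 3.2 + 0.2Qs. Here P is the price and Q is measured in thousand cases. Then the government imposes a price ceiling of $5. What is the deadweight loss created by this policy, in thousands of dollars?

8.75

Rearranging supply gives Qs = 5P - 16. Setting quantity demanded equal to quantity supplied, 26 - 2P = 5P - 16, gives P* = 6 and Q* = 14.
Because the ceiling (5) lies below the market-clearing price, it is binding.
At P = 5: Qd = 26 - 2·5 = 16 and Qs = 5·5 - 16 = 9.
Quantity traded falls to 9. At Q = 9 the demand price is (26 - 9)/2 = 8.5 and the supply price is (16 + 9)/5 = 5.
Deadweight loss = ½ · (8.5 - 5) · (14 - 9) = ½ · 3.5 · 5 = 8.75.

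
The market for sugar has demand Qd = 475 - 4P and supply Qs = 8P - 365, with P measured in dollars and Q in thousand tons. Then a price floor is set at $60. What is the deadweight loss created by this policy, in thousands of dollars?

0

In a free market, 475 - 4P = 8P - 365 gives the equilibrium P* = 70, Q* = 195.
The floor of 60 is below the equilibrium price 70, so it is not binding; the market clears at P* = 70, Q* = 195.
Since the control does not bind, no trades are prevented and deadweight loss is zero.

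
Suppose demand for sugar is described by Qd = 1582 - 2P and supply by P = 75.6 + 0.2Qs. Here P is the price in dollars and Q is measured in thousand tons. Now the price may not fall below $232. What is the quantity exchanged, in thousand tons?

1022

Rearranging supply gives Qs = 5P - 378. Equilibrium: 1582 - 2P = 5P - 378, so 1960 = 7P and P* = 280, Q* = 1022.
The floor of 232 is below the equilibrium price 280, so it is not binding; the market clears at P* = 280, Q* = 1022.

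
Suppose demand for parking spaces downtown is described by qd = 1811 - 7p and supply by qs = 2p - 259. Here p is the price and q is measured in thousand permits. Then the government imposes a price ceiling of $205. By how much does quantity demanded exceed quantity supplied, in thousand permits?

225

Equilibrium: 1811 - 7p = 2p - 259, so 2070 = 9p and p* = 230, q* = 201.
The ceiling of 205 is below the equilibrium price 230, so it binds.
At p = 205: qd = 1811 - 7·205 = 376 and qs = 2·205 - 259 = 151.
Shortage = qd - qs = 376 - 151 = 225.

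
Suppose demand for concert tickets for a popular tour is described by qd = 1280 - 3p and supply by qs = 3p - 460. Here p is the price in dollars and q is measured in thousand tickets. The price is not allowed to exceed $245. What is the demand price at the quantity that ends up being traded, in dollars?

In a free market, 1280 - 3p = 3p - 460 gives the equilibrium p* = 290, q* = 410.
Because the ceiling (245) lies below the market-clearing price, it is binding.
At p = 245: qd = 1280 - 3·245 = 545 and qs = 3·245 - 460 = 275.
Only 275 units reach the market. On the demand curve, the marginal buyer's willingness to pay at q = 275 is (1280 - 275)/3 = 335.

335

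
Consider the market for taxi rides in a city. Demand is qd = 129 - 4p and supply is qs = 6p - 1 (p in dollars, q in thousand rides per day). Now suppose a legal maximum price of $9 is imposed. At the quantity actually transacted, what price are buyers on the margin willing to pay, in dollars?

19

Without the control the market clears where 129 - 4p = 6p - 1, i.e. p* = 13 and q* = 77.
Because the ceiling (9) lies below the market-clearing price, it is binding.
At p = 9: qd = 129 - 4·9 = 93 and qs = 6·9 - 1 = 53.
Only 53 units reach the market. On the demand curve, the marginal buyer's willingness to pay at q = 53 is (129 - 53)/4 = 19.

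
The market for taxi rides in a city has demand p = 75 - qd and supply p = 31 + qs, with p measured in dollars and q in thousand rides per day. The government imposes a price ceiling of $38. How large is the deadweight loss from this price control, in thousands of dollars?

225

Rearranging demand gives qd = 75 - p; rearranging supply gives qs = p - 31. Setting quantity demanded equal to quantity supplied, 75 - p = p - 31, gives p* = 53 and q* = 22.
The ceiling of 38 is below the equilibrium price 53, so it binds.
At p = 38: qd = 75 - 38 = 37 and qs = 38 - 31 = 7.
Quantity traded falls to 7. At q = 7 the demand price is 75 - 7 = 68 and the supply price is 31 + 7 = 38.
Deadweight loss = ½ · (68 - 38) · (22 - 7) = ½ · 30 · 15 = 225.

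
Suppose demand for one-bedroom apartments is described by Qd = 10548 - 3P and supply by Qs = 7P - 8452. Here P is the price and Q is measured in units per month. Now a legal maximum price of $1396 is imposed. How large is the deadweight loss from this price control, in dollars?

Setting quantity demanded equal to quantity supplied, 10548 - 3P = 7P - 8452, gives P* = 1900 and Q* = 4848.
Since 1396 < 1900, the ceiling is binding.
At P = 1396: Qd = 10548 - 3·1396 = 6360 and Qs = 7·1396 - 8452 = 1320.
Quantity traded falls to 1320. At Q = 1320 the demand price is (10548 - 1320)/3 = 3076 and the supply price is (8452 + 1320)/7 = 1396.
Deadweight loss = ½ · (3076 - 1396) · (4848 - 1320) = ½ · 1680 · 3528 = 2963520.

2963520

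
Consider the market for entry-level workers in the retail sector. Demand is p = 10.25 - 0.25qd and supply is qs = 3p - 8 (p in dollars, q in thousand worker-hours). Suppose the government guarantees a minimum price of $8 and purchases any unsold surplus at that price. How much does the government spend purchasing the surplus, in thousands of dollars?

56

Rearranging demand gives qd = 41 - 4p. Setting quantity demanded equal to quantity supplied, 41 - 4p = 3p - 8, gives p* = 7 and q* = 13.
Since 8 > 7, the floor is binding.
At p = 8: qd = 41 - 4·8 = 9 and qs = 3·8 - 8 = 16.
Surplus = qs - qd = 7.
Government expenditure = surplus × support price = 7 × 8 = 56.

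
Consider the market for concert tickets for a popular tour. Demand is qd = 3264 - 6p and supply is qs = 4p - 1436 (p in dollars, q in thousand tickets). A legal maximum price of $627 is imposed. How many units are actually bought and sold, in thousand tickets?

444

In a free market, 3264 - 6p = 4p - 1436 gives the equilibrium p* = 470, q* = 444.
Since 627 is above p* = 470, the ceiling does not bind and the free-market outcome prevails.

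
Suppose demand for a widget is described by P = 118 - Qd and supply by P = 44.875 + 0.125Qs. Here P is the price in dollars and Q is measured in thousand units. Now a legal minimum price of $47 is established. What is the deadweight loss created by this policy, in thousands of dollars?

Rearranging demand gives Qd = 118 - P; rearranging supply gives Qs = 8P - 359. Setting quantity demanded equal to quantity supplied, 118 - P = 8P - 359, gives P* = 53 and Q* = 65.
Since 47 is below P* = 53, the floor does not bind and the free-market outcome prevails.
Since the control does not bind, no trades are prevented and deadweight loss is zero.

0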